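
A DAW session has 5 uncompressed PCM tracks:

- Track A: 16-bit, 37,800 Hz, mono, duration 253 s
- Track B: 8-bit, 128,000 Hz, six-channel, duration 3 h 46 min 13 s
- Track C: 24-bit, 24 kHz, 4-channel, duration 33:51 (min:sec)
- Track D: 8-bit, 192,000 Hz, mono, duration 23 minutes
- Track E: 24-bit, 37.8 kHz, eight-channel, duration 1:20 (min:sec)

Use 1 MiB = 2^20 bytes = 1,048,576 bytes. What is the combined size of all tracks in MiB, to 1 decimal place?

Track A: 37,800 × 253 × 2 × 1 = 19,126,800 bytes.
Track B: 3 h 46 min 13 s = 13,573 s; 128,000 × 13,573 × 1 × 6 = 10,424,064,000 bytes.
Track C: 33:51 (min:sec) = 2,031 s; 24,000 × 2,031 × 3 × 4 = 584,928,000 bytes.
Track D: 23 minutes = 1,380 s; 192,000 × 1,380 × 1 × 1 = 264,960,000 bytes.
Track E: 1:20 (min:sec) = 80 s; 37,800 × 80 × 3 × 8 = 72,576,000 bytes.
Total = 11,365,654,800 bytes = 10839.1 MiB.

10839.1 MiB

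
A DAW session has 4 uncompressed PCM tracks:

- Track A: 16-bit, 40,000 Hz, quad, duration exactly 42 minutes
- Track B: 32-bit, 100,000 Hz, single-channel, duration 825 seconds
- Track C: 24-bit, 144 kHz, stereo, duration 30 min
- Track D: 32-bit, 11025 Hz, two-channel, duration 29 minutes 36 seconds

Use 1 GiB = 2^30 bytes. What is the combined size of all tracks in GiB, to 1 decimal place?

2.7 GiB

Track A: exactly 42 minutes = 2,520 s; 40,000 × 2,520 × 2 × 4 = 806,400,000 bytes.
Track B: 100,000 × 825 × 4 × 1 = 330,000,000 bytes.
Track C: 30 min = 1,800 s; 144,000 × 1,800 × 3 × 2 = 1,555,200,000 bytes.
Track D: 29 minutes 36 seconds = 1,776 s; 11,025 × 1,776 × 4 × 2 = 156,643,200 bytes.
Total = 2,848,243,200 bytes = 2.7 GiB.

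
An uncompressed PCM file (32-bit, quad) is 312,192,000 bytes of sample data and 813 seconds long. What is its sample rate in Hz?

24,000 Hz

Bytes = sample_rate × seconds × bytes_per_sample × channels.
sample_rate = 312,192,000 / (813 × 4 × 4) = 312,192,000 / 13,008 = 24,000 Hz.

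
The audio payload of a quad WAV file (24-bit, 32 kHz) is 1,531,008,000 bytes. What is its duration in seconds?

Byte rate = 32,000 × 3 × 4 = 384,000 bytes/s.
Duration = 1,531,008,000 / 384,000 = 3,987 s.

3,987 seconds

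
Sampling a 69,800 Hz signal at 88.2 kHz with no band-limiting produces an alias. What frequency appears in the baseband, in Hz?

18,400 Hz

Nyquist = 88,200/2 = 44,100 Hz; 69,800 Hz exceeds it.
Alias = |69,800 − 1×88,200| = |69,800 − 88,200| = 18,400 Hz.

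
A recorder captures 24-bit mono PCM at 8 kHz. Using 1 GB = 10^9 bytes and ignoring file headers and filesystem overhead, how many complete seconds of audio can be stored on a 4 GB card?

166,666 seconds

Uncompressed byte rate = 8,000 × 3 × 1 = 24,000 bytes/s.
Capacity = 4 × 1,000,000,000 = 4,000,000,000 bytes.
4,000,000,000 / 24,000 ≈ 166666.67 s → 166,666 seconds.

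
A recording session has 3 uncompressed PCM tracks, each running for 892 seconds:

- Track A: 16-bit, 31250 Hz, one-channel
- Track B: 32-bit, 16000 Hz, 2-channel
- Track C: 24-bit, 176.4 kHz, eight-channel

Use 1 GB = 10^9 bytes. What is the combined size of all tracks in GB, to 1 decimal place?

Track A: 31,250 × 892 × 2 × 1 = 55,750,000 bytes.
Track B: 16,000 × 892 × 4 × 2 = 114,176,000 bytes.
Track C: 176,400 × 892 × 3 × 8 = 3,776,371,200 bytes.
Total = 3,946,297,200 bytes = 3.9 GB.

3.9 GB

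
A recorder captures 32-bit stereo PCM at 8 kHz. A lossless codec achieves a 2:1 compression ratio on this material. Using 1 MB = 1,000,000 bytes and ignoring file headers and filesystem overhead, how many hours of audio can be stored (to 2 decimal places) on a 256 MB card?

Uncompressed byte rate = 8,000 × 4 × 2 = 64,000 bytes/s.
After 2:1 compression, effective rate ≈ 32000 bytes/s.
Capacity = 256 × 1,000,000 = 256,000,000 bytes.
256,000,000 / effective rate ≈ 8000 s → 2.22 hours.

2.22 hours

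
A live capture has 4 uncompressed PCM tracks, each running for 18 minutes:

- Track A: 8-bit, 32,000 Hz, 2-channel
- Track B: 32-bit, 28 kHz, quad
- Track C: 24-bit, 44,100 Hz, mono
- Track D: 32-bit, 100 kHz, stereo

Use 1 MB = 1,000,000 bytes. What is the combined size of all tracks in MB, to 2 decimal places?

1559.84 MB

18 minutes = 1,080 s.
Track A: 32,000 × 1,080 × 1 × 2 = 69,120,000 bytes.
Track B: 28,000 × 1,080 × 4 × 4 = 483,840,000 bytes.
Track C: 44,100 × 1,080 × 3 × 1 = 142,884,000 bytes.
Track D: 100,000 × 1,080 × 4 × 2 = 864,000,000 bytes.
Total = 1,559,844,000 bytes = 1559.84 MB.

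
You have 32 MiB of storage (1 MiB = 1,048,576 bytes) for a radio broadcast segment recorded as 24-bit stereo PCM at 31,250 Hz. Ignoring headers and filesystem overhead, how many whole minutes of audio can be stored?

2 minutes

Uncompressed byte rate = 31,250 × 3 × 2 = 187,500 bytes/s.
Capacity = 32 × 1,048,576 = 33,554,432 bytes.
33,554,432 / 187,500 ≈ 178.96 s → 2 minutes.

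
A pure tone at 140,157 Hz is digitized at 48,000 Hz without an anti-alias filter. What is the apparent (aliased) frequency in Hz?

3,843 Hz

Nyquist = 48,000/2 = 24,000 Hz; 140,157 Hz exceeds it.
Alias = |140,157 − 3×48,000| = |140,157 − 144,000| = 3,843 Hz.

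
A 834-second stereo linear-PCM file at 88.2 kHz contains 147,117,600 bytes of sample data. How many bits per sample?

Bytes per sample = 147,117,600 / (88,200 × 834 × 2) = 147,117,600 / 147,117,600 = 1.
Bit depth = 1 × 8 = 8 bits.

8 bits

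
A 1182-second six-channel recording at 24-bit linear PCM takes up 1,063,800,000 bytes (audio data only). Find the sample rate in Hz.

50,000 Hz

Bytes = sample_rate × seconds × bytes_per_sample × channels.
sample_rate = 1,063,800,000 / (1,182 × 3 × 6) = 1,063,800,000 / 21,276 = 50,000 Hz.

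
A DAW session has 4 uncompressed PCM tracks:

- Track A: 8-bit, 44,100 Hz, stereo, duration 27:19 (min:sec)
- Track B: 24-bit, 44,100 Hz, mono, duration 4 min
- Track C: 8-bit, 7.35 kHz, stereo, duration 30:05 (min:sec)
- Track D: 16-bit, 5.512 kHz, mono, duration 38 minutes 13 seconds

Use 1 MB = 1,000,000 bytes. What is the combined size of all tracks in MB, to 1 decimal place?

228.1 MB

Track A: 27:19 (min:sec) = 1,639 s; 44,100 × 1,639 × 1 × 2 = 144,559,800 bytes.
Track B: 4 min = 240 s; 44,100 × 240 × 3 × 1 = 31,752,000 bytes.
Track C: 30:05 (min:sec) = 1,805 s; 7,350 × 1,805 × 1 × 2 = 26,533,500 bytes.
Track D: 38 minutes 13 seconds = 2,293 s; 5,512 × 2,293 × 2 × 1 = 25,278,032 bytes.
Total = 228,123,332 bytes = 228.1 MB.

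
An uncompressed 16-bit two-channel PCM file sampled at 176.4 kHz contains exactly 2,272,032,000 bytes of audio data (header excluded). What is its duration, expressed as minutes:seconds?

Byte rate = 176,400 × 2 × 2 = 705,600 bytes/s.
Duration = 2,272,032,000 / 705,600 = 3,220 s.
3,220 s = 53:40.

53:40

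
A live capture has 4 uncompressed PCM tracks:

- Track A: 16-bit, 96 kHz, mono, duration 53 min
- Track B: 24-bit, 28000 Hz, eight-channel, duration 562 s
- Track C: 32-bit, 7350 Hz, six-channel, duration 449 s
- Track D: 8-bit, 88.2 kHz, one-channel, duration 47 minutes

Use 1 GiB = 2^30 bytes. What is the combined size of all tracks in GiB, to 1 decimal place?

Track A: 53 min = 3,180 s; 96,000 × 3,180 × 2 × 1 = 610,560,000 bytes.
Track B: 28,000 × 562 × 3 × 8 = 377,664,000 bytes.
Track C: 7,350 × 449 × 4 × 6 = 79,203,600 bytes.
Track D: 47 minutes = 2,820 s; 88,200 × 2,820 × 1 × 1 = 248,724,000 bytes.
Total = 1,316,151,600 bytes = 1.2 GiB.

1.2 GiB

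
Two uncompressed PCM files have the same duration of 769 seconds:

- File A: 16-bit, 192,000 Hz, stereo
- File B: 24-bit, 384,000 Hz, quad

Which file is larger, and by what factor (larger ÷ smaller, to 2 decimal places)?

File A: 192,000 × 2 × 2 = 768,000 bytes/s.
File B: 384,000 × 3 × 4 = 4,608,000 bytes/s.
File B is larger; ratio = 3,543,552,000 / 590,592,000 = 6.00.

File B, by a factor of 6.00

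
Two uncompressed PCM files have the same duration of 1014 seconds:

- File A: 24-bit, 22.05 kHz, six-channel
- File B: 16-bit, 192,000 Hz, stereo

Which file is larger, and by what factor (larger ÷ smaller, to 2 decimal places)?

File A: 22,050 × 3 × 6 = 396,900 bytes/s.
File B: 192,000 × 2 × 2 = 768,000 bytes/s.
File B is larger; ratio = 778,752,000 / 402,456,600 = 1.93.

File B, by a factor of 1.93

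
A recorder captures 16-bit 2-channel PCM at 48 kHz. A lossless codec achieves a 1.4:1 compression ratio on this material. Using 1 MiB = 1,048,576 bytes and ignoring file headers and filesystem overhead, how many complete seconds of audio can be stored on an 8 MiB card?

Uncompressed byte rate = 48,000 × 2 × 2 = 192,000 bytes/s.
After 1.4:1 compression, effective rate ≈ 137142.86 bytes/s.
Capacity = 8 × 1,048,576 = 8,388,608 bytes.
8,388,608 / effective rate ≈ 61.17 s → 61 seconds.

61 seconds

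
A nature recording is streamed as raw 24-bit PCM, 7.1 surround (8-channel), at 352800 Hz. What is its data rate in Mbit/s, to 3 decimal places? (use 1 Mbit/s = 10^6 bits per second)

67.738 Mbit/s

Bit rate = 352,800 × 24 × 8 = 67,737,600 bits/s.
= 67.738 Mbit/s.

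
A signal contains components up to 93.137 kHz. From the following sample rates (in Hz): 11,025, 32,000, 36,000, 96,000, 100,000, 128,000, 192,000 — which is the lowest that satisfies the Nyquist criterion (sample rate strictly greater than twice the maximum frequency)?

Need sample rate > 2 × 93,137 = 186,274 Hz.
Lowest listed rate above 186,274 Hz is 192,000 Hz.

192,000 Hz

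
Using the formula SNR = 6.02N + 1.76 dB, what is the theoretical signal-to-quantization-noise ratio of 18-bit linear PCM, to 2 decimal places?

110.12 dB

6.02 × 18 + 1.76 = 110.12 dB.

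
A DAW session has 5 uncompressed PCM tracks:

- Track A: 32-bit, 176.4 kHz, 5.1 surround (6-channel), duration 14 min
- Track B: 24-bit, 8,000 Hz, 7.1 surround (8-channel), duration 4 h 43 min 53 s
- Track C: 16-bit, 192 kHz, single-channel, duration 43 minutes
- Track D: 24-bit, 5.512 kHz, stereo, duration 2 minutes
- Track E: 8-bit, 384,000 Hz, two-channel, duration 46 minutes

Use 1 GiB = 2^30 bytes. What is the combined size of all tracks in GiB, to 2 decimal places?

9.26 GiB

Track A: 14 min = 840 s; 176,400 × 840 × 4 × 6 = 3,556,224,000 bytes.
Track B: 4 h 43 min 53 s = 17,033 s; 8,000 × 17,033 × 3 × 8 = 3,270,336,000 bytes.
Track C: 43 minutes = 2,580 s; 192,000 × 2,580 × 2 × 1 = 990,720,000 bytes.
Track D: 2 minutes = 120 s; 5,512 × 120 × 3 × 2 = 3,968,640 bytes.
Track E: 46 minutes = 2,760 s; 384,000 × 2,760 × 1 × 2 = 2,119,680,000 bytes.
Total = 9,940,928,640 bytes = 9.26 GiB.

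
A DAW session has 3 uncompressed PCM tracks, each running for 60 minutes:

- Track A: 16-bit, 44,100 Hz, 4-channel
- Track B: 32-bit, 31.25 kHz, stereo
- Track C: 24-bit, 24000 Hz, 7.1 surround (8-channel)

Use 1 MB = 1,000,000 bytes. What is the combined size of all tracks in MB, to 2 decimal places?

4243.68 MB

60 minutes = 3,600 s.
Track A: 44,100 × 3,600 × 2 × 4 = 1,270,080,000 bytes.
Track B: 31,250 × 3,600 × 4 × 2 = 900,000,000 bytes.
Track C: 24,000 × 3,600 × 3 × 8 = 2,073,600,000 bytes.
Total = 4,243,680,000 bytes = 4243.68 MB.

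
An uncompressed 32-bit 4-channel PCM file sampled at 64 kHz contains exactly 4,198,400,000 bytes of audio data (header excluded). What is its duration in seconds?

4,100 seconds

Byte rate = 64,000 × 4 × 4 = 1,024,000 bytes/s.
Duration = 4,198,400,000 / 1,024,000 = 4,100 s.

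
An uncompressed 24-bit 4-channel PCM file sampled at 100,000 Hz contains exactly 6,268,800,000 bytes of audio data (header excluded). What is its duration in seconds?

Byte rate = 100,000 × 3 × 4 = 1,200,000 bytes/s.
Duration = 6,268,800,000 / 1,200,000 = 5,224 s.

5,224 seconds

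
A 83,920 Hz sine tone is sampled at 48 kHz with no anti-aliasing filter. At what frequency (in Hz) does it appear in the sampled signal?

Nyquist = 48,000/2 = 24,000 Hz; 83,920 Hz exceeds it.
Alias = |83,920 − 2×48,000| = |83,920 − 96,000| = 12,080 Hz.

12,080 Hz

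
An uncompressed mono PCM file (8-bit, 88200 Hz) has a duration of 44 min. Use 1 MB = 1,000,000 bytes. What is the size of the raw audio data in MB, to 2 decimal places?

Duration = 44 min = 2,640 s.
Bytes = 88,200 samples/s × 2,640 s × 1 bytes/sample × 1 ch = 232,848,000 bytes.
232,848,000 / 1,000,000 = 232.85 MB.

232.85 MB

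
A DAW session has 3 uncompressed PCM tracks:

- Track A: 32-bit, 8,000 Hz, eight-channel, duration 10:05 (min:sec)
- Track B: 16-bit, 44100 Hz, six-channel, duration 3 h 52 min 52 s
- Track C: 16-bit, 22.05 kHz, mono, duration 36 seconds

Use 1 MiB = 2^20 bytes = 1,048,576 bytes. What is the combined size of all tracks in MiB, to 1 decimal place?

Track A: 10:05 (min:sec) = 605 s; 8,000 × 605 × 4 × 8 = 154,880,000 bytes.
Track B: 3 h 52 min 52 s = 13,972 s; 44,100 × 13,972 × 2 × 6 = 7,393,982,400 bytes.
Track C: 22,050 × 36 × 2 × 1 = 1,587,600 bytes.
Total = 7,550,450,000 bytes = 7200.7 MiB.

7200.7 MiB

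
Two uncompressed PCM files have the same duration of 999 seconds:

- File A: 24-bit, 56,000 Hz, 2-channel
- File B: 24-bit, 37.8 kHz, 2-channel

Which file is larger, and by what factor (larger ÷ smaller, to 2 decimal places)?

File A, by a factor of 1.48

File A: 56,000 × 3 × 2 = 336,000 bytes/s.
File B: 37,800 × 3 × 2 = 226,800 bytes/s.
File A is larger; ratio = 335,664,000 / 226,573,200 = 1.48.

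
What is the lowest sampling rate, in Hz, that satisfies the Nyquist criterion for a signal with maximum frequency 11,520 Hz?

23,040 Hz

Minimum sample rate = 2 × 11,520 Hz = 23,040 Hz.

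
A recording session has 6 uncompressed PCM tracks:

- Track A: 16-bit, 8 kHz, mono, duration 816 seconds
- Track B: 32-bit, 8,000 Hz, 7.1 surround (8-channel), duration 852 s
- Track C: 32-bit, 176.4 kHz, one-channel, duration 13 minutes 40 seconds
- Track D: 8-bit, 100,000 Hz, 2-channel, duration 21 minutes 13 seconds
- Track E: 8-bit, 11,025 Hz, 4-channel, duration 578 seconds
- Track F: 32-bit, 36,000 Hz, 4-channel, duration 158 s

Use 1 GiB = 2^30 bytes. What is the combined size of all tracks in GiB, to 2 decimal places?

1.10 GiB

Track A: 8,000 × 816 × 2 × 1 = 13,056,000 bytes.
Track B: 8,000 × 852 × 4 × 8 = 218,112,000 bytes.
Track C: 13 minutes 40 seconds = 820 s; 176,400 × 820 × 4 × 1 = 578,592,000 bytes.
Track D: 21 minutes 13 seconds = 1,273 s; 100,000 × 1,273 × 1 × 2 = 254,600,000 bytes.
Track E: 11,025 × 578 × 1 × 4 = 25,489,800 bytes.
Track F: 36,000 × 158 × 4 × 4 = 91,008,000 bytes.
Total = 1,180,857,800 bytes = 1.10 GiB.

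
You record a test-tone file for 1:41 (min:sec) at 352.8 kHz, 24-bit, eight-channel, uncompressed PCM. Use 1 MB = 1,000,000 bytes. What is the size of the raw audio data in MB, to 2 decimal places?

855.19 MB

Duration = 1:41 (min:sec) = 101 s.
Bytes = 352,800 samples/s × 101 s × 3 bytes/sample × 8 ch = 855,187,200 bytes.
855,187,200 / 1,000,000 = 855.19 MB.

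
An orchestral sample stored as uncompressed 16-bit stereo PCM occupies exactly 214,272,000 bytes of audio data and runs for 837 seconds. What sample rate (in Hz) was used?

Bytes = sample_rate × seconds × bytes_per_sample × channels.
sample_rate = 214,272,000 / (837 × 2 × 2) = 214,272,000 / 3,348 = 64,000 Hz.

64,000 Hz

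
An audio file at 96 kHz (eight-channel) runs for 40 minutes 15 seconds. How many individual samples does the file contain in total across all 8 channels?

40 minutes 15 seconds = 2,415 s.
96,000 × 2,415 s × 8 ch = 1,854,720,000 samples.

1,854,720,000 samples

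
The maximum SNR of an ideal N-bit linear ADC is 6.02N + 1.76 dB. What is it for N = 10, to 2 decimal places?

6.02 × 10 + 1.76 = 61.96 dB.

61.96 dB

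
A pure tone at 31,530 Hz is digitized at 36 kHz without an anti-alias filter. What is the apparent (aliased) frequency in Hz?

4,470 Hz

Nyquist = 36,000/2 = 18,000 Hz; 31,530 Hz exceeds it.
Alias = |31,530 − 1×36,000| = |31,530 − 36,000| = 4,470 Hz.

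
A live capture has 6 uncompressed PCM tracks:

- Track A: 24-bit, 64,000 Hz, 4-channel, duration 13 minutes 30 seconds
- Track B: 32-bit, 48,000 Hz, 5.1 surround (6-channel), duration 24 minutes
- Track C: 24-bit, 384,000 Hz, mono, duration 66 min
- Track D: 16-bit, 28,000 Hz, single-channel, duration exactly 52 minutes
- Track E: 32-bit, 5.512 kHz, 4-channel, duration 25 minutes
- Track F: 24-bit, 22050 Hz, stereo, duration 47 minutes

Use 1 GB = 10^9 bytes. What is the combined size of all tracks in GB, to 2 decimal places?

Track A: 13 minutes 30 seconds = 810 s; 64,000 × 810 × 3 × 4 = 622,080,000 bytes.
Track B: 24 minutes = 1,440 s; 48,000 × 1,440 × 4 × 6 = 1,658,880,000 bytes.
Track C: 66 min = 3,960 s; 384,000 × 3,960 × 3 × 1 = 4,561,920,000 bytes.
Track D: exactly 52 minutes = 3,120 s; 28,000 × 3,120 × 2 × 1 = 174,720,000 bytes.
Track E: 25 minutes = 1,500 s; 5,512 × 1,500 × 4 × 4 = 132,288,000 bytes.
Track F: 47 minutes = 2,820 s; 22,050 × 2,820 × 3 × 2 = 373,086,000 bytes.
Total = 7,522,974,000 bytes = 7.52 GB.

7.52 GB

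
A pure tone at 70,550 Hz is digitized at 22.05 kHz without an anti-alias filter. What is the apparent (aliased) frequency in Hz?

Nyquist = 22,050/2 = 11,025 Hz; 70,550 Hz exceeds it.
Alias = |70,550 − 3×22,050| = |70,550 − 66,150| = 4,400 Hz.

4,400 Hz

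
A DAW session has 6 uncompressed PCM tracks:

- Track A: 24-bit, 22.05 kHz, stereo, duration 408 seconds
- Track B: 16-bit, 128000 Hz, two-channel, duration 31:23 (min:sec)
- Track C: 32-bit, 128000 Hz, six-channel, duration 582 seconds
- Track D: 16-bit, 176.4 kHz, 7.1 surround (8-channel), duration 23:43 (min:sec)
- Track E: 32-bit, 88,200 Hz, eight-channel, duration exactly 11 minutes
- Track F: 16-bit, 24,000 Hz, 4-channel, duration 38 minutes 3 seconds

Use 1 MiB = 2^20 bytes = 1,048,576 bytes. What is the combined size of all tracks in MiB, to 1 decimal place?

Track A: 22,050 × 408 × 3 × 2 = 53,978,400 bytes.
Track B: 31:23 (min:sec) = 1,883 s; 128,000 × 1,883 × 2 × 2 = 964,096,000 bytes.
Track C: 128,000 × 582 × 4 × 6 = 1,787,904,000 bytes.
Track D: 23:43 (min:sec) = 1,423 s; 176,400 × 1,423 × 2 × 8 = 4,016,275,200 bytes.
Track E: exactly 11 minutes = 660 s; 88,200 × 660 × 4 × 8 = 1,862,784,000 bytes.
Track F: 38 minutes 3 seconds = 2,283 s; 24,000 × 2,283 × 2 × 4 = 438,336,000 bytes.
Total = 9,123,373,600 bytes = 8700.7 MiB.

8700.7 MiB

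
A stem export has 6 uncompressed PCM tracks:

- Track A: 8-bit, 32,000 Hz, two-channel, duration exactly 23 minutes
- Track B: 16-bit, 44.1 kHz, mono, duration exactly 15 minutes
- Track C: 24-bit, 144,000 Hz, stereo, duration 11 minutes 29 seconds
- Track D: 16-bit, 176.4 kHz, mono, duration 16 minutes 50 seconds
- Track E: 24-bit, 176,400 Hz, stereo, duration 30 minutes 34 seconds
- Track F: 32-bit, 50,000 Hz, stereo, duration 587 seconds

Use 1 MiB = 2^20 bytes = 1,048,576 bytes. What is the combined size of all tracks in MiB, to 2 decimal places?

Track A: exactly 23 minutes = 1,380 s; 32,000 × 1,380 × 1 × 2 = 88,320,000 bytes.
Track B: exactly 15 minutes = 900 s; 44,100 × 900 × 2 × 1 = 79,380,000 bytes.
Track C: 11 minutes 29 seconds = 689 s; 144,000 × 689 × 3 × 2 = 595,296,000 bytes.
Track D: 16 minutes 50 seconds = 1,010 s; 176,400 × 1,010 × 2 × 1 = 356,328,000 bytes.
Track E: 30 minutes 34 seconds = 1,834 s; 176,400 × 1,834 × 3 × 2 = 1,941,105,600 bytes.
Track F: 50,000 × 587 × 4 × 2 = 234,800,000 bytes.
Total = 3,295,229,600 bytes = 3142.58 MiB.

3142.58 MiB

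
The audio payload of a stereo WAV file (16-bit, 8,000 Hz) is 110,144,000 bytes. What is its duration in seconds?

3,442 seconds

Byte rate = 8,000 × 2 × 2 = 32,000 bytes/s.
Duration = 110,144,000 / 32,000 = 3,442 s.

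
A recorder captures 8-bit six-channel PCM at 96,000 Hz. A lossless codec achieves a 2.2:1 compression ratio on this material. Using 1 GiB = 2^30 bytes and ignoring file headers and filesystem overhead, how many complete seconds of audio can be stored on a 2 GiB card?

8,202 seconds

Uncompressed byte rate = 96,000 × 1 × 6 = 576,000 bytes/s.
After 2.2:1 compression, effective rate ≈ 261818.18 bytes/s.
Capacity = 2 × 1,073,741,824 = 2,147,483,648 bytes.
2,147,483,648 / effective rate ≈ 8202.19 s → 8,202 seconds.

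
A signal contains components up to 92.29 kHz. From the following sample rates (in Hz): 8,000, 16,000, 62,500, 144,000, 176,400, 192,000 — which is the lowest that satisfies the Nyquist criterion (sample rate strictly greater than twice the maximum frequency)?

192,000 Hz

Need sample rate > 2 × 92,290 = 184,580 Hz.
Lowest listed rate above 184,580 Hz is 192,000 Hz.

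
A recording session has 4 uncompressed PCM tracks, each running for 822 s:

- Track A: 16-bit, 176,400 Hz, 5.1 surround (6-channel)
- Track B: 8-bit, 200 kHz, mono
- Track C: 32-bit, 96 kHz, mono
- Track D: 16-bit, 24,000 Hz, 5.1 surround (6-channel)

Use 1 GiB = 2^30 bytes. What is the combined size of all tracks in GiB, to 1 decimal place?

Track A: 176,400 × 822 × 2 × 6 = 1,740,009,600 bytes.
Track B: 200,000 × 822 × 1 × 1 = 164,400,000 bytes.
Track C: 96,000 × 822 × 4 × 1 = 315,648,000 bytes.
Track D: 24,000 × 822 × 2 × 6 = 236,736,000 bytes.
Total = 2,456,793,600 bytes = 2.3 GiB.

2.3 GiB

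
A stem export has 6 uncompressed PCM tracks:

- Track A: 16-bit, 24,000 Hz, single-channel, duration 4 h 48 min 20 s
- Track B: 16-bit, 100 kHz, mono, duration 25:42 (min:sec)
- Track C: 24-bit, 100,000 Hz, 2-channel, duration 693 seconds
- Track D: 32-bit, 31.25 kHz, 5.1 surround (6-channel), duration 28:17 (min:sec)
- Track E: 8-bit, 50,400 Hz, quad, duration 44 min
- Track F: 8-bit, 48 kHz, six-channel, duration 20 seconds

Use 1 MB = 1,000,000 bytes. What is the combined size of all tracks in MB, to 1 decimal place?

3365.3 MB

Track A: 4 h 48 min 20 s = 17,300 s; 24,000 × 17,300 × 2 × 1 = 830,400,000 bytes.
Track B: 25:42 (min:sec) = 1,542 s; 100,000 × 1,542 × 2 × 1 = 308,400,000 bytes.
Track C: 100,000 × 693 × 3 × 2 = 415,800,000 bytes.
Track D: 28:17 (min:sec) = 1,697 s; 31,250 × 1,697 × 4 × 6 = 1,272,750,000 bytes.
Track E: 44 min = 2,640 s; 50,400 × 2,640 × 1 × 4 = 532,224,000 bytes.
Track F: 48,000 × 20 × 1 × 6 = 5,760,000 bytes.
Total = 3,365,334,000 bytes = 3365.3 MB.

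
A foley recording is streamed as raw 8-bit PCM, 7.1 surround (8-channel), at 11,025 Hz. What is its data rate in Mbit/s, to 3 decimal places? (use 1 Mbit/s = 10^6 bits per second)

0.706 Mbit/s

Bit rate = 11,025 × 8 × 8 = 705,600 bits/s.
= 0.706 Mbit/s.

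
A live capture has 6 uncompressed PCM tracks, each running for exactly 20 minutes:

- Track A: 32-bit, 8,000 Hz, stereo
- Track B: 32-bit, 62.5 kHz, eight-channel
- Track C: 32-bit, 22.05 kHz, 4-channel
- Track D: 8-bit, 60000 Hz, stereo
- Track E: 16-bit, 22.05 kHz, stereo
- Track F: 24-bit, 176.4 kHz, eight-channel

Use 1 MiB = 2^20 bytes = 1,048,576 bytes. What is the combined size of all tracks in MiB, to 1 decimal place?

exactly 20 minutes = 1,200 s.
Track A: 8,000 × 1,200 × 4 × 2 = 76,800,000 bytes.
Track B: 62,500 × 1,200 × 4 × 8 = 2,400,000,000 bytes.
Track C: 22,050 × 1,200 × 4 × 4 = 423,360,000 bytes.
Track D: 60,000 × 1,200 × 1 × 2 = 144,000,000 bytes.
Track E: 22,050 × 1,200 × 2 × 2 = 105,840,000 bytes.
Track F: 176,400 × 1,200 × 3 × 8 = 5,080,320,000 bytes.
Total = 8,230,320,000 bytes = 7849.0 MiB.

7849.0 MiB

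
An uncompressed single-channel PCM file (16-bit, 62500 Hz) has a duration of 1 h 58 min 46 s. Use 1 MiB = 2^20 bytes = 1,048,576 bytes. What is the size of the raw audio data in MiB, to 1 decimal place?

Duration = 1 h 58 min 46 s = 7,126 s.
Bytes = 62,500 samples/s × 7,126 s × 2 bytes/sample × 1 ch = 890,750,000 bytes.
890,750,000 / 1,048,576 = 849.5 MiB.

849.5 MiB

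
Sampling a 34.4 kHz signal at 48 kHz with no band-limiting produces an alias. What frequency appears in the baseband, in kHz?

13.6 kHz

Nyquist = 48,000/2 = 24,000 Hz; 34,400 Hz exceeds it.
Alias = |34,400 − 1×48,000| = |34,400 − 48,000| = 13,600 Hz = 13.6 kHz.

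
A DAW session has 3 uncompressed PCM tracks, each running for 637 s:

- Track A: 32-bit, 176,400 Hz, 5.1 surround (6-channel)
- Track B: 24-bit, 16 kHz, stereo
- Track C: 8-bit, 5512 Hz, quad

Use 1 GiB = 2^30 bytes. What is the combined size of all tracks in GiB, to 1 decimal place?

Track A: 176,400 × 637 × 4 × 6 = 2,696,803,200 bytes.
Track B: 16,000 × 637 × 3 × 2 = 61,152,000 bytes.
Track C: 5,512 × 637 × 1 × 4 = 14,044,576 bytes.
Total = 2,771,999,776 bytes = 2.6 GiB.

2.6 GiB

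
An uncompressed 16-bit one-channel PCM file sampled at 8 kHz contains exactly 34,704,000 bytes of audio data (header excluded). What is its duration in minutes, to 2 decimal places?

Byte rate = 8,000 × 2 × 1 = 16,000 bytes/s.
Duration = 34,704,000 / 16,000 = 2,169 s.
2,169 s / 60 = 36.15 minutes.

36.15 minutes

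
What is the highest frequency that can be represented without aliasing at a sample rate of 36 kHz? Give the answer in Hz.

18,000 Hz

Nyquist frequency = sample rate / 2 = 36,000 / 2 = 18,000 Hz.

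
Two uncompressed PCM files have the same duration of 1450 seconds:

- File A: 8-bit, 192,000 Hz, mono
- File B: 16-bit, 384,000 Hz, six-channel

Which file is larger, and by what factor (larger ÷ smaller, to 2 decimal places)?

File A: 192,000 × 1 × 1 = 192,000 bytes/s.
File B: 384,000 × 2 × 6 = 4,608,000 bytes/s.
File B is larger; ratio = 6,681,600,000 / 278,400,000 = 24.00.

File B, by a factor of 24.00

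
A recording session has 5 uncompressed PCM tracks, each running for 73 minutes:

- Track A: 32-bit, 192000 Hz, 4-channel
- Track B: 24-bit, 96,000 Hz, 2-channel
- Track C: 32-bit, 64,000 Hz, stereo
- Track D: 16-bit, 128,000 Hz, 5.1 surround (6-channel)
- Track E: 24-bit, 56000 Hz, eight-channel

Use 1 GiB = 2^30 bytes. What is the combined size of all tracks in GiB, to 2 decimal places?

73 minutes = 4,380 s.
Track A: 192,000 × 4,380 × 4 × 4 = 13,455,360,000 bytes.
Track B: 96,000 × 4,380 × 3 × 2 = 2,522,880,000 bytes.
Track C: 64,000 × 4,380 × 4 × 2 = 2,242,560,000 bytes.
Track D: 128,000 × 4,380 × 2 × 6 = 6,727,680,000 bytes.
Track E: 56,000 × 4,380 × 3 × 8 = 5,886,720,000 bytes.
Total = 30,835,200,000 bytes = 28.72 GiB.

28.72 GiB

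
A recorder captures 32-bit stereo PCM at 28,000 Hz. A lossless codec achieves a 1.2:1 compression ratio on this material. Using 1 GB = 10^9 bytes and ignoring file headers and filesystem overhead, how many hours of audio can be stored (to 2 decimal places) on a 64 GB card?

Uncompressed byte rate = 28,000 × 4 × 2 = 224,000 bytes/s.
After 1.2:1 compression, effective rate ≈ 186666.67 bytes/s.
Capacity = 64 × 1,000,000,000 = 64,000,000,000 bytes.
64,000,000,000 / effective rate ≈ 342857.14 s → 95.24 hours.

95.24 hours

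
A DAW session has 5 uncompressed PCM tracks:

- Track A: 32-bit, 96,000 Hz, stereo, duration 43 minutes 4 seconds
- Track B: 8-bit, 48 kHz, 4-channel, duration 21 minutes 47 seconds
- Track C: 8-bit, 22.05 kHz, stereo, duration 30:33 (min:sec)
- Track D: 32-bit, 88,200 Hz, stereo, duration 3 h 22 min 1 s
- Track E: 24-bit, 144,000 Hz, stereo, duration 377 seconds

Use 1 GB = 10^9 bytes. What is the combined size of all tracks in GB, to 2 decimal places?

Track A: 43 minutes 4 seconds = 2,584 s; 96,000 × 2,584 × 4 × 2 = 1,984,512,000 bytes.
Track B: 21 minutes 47 seconds = 1,307 s; 48,000 × 1,307 × 1 × 4 = 250,944,000 bytes.
Track C: 30:33 (min:sec) = 1,833 s; 22,050 × 1,833 × 1 × 2 = 80,835,300 bytes.
Track D: 3 h 22 min 1 s = 12,121 s; 88,200 × 12,121 × 4 × 2 = 8,552,577,600 bytes.
Track E: 144,000 × 377 × 3 × 2 = 325,728,000 bytes.
Total = 11,194,596,900 bytes = 11.19 GB.

11.19 GB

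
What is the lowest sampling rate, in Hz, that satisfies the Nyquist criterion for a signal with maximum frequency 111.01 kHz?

Minimum sample rate = 2 × 111,010 Hz = 222,020 Hz.

222,020 Hz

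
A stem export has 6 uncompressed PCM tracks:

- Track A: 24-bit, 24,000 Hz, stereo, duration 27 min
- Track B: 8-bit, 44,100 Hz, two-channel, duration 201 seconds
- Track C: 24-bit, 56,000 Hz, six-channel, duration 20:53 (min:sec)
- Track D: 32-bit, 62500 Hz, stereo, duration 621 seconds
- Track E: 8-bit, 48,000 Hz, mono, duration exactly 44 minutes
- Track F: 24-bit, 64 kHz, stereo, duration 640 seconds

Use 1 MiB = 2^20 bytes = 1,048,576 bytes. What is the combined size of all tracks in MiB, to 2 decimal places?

2095.23 MiB

Track A: 27 min = 1,620 s; 24,000 × 1,620 × 3 × 2 = 233,280,000 bytes.
Track B: 44,100 × 201 × 1 × 2 = 17,728,200 bytes.
Track C: 20:53 (min:sec) = 1,253 s; 56,000 × 1,253 × 3 × 6 = 1,263,024,000 bytes.
Track D: 62,500 × 621 × 4 × 2 = 310,500,000 bytes.
Track E: exactly 44 minutes = 2,640 s; 48,000 × 2,640 × 1 × 1 = 126,720,000 bytes.
Track F: 64,000 × 640 × 3 × 2 = 245,760,000 bytes.
Total = 2,197,012,200 bytes = 2095.23 MiB.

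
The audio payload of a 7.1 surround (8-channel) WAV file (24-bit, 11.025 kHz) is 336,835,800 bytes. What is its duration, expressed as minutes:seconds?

Byte rate = 11,025 × 3 × 8 = 264,600 bytes/s.
Duration = 336,835,800 / 264,600 = 1,273 s.
1,273 s = 21:13.

21:13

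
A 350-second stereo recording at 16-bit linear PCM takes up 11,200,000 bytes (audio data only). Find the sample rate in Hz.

Bytes = sample_rate × seconds × bytes_per_sample × channels.
sample_rate = 11,200,000 / (350 × 2 × 2) = 11,200,000 / 1,400 = 8,000 Hz.

8,000 Hz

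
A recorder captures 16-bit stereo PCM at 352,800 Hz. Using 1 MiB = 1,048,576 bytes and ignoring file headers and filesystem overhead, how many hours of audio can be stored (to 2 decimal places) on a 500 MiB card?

Uncompressed byte rate = 352,800 × 2 × 2 = 1,411,200 bytes/s.
Capacity = 500 × 1,048,576 = 524,288,000 bytes.
524,288,000 / 1,411,200 ≈ 371.52 s → 0.10 hours.

0.10 hours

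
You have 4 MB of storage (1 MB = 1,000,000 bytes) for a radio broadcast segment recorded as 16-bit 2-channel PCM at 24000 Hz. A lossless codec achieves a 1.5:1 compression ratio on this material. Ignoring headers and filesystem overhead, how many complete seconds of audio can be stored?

62 seconds

Uncompressed byte rate = 24,000 × 2 × 2 = 96,000 bytes/s.
After 1.5:1 compression, effective rate ≈ 64000 bytes/s.
Capacity = 4 × 1,000,000 = 4,000,000 bytes.
4,000,000 / effective rate ≈ 62.5 s → 62 seconds.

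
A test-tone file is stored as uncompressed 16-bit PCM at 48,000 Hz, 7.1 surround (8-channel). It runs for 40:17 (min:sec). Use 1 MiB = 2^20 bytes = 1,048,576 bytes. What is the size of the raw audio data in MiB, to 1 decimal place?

1770.3 MiB

Duration = 40:17 (min:sec) = 2,417 s.
Bytes = 48,000 samples/s × 2,417 s × 2 bytes/sample × 8 ch = 1,856,256,000 bytes.
1,856,256,000 / 1,048,576 = 1770.3 MiB.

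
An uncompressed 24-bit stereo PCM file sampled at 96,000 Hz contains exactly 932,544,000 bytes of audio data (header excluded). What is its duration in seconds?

Byte rate = 96,000 × 3 × 2 = 576,000 bytes/s.
Duration = 932,544,000 / 576,000 = 1,619 s.

1,619 seconds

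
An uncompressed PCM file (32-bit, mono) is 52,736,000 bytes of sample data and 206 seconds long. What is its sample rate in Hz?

Bytes = sample_rate × seconds × bytes_per_sample × channels.
sample_rate = 52,736,000 / (206 × 4 × 1) = 52,736,000 / 824 = 64,000 Hz.

64,000 Hz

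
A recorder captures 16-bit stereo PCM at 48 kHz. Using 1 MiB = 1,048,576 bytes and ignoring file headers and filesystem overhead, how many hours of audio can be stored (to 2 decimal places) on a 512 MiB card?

0.78 hours

Uncompressed byte rate = 48,000 × 2 × 2 = 192,000 bytes/s.
Capacity = 512 × 1,048,576 = 536,870,912 bytes.
536,870,912 / 192,000 ≈ 2796.2 s → 0.78 hours.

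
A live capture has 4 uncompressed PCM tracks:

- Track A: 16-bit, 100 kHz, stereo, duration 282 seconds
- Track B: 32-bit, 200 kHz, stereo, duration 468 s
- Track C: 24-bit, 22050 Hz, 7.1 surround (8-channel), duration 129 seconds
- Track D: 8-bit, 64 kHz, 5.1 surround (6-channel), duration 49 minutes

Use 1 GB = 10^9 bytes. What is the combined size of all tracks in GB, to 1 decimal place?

2.1 GB

Track A: 100,000 × 282 × 2 × 2 = 112,800,000 bytes.
Track B: 200,000 × 468 × 4 × 2 = 748,800,000 bytes.
Track C: 22,050 × 129 × 3 × 8 = 68,266,800 bytes.
Track D: 49 minutes = 2,940 s; 64,000 × 2,940 × 1 × 6 = 1,128,960,000 bytes.
Total = 2,058,826,800 bytes = 2.1 GB.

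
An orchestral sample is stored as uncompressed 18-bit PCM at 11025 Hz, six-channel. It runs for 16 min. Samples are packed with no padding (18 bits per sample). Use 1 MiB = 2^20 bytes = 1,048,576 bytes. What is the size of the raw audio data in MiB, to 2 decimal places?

136.26 MiB

Duration = 16 min = 960 s.
Bits = 11,025 × 960 × 18 × 6 = 1,143,072,000 bits = 142,884,000 bytes.
142,884,000 / 1,048,576 = 136.26 MiB.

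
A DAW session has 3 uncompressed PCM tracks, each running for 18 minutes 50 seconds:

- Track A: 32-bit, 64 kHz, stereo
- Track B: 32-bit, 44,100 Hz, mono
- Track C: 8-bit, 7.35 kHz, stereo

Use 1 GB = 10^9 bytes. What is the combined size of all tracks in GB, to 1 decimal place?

18 minutes 50 seconds = 1,130 s.
Track A: 64,000 × 1,130 × 4 × 2 = 578,560,000 bytes.
Track B: 44,100 × 1,130 × 4 × 1 = 199,332,000 bytes.
Track C: 7,350 × 1,130 × 1 × 2 = 16,611,000 bytes.
Total = 794,503,000 bytes = 0.8 GB.

0.8 GB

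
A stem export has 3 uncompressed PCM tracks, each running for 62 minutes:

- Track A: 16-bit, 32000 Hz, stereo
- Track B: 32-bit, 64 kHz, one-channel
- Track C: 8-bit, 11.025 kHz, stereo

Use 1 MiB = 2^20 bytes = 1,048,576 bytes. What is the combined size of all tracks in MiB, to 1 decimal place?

62 minutes = 3,720 s.
Track A: 32,000 × 3,720 × 2 × 2 = 476,160,000 bytes.
Track B: 64,000 × 3,720 × 4 × 1 = 952,320,000 bytes.
Track C: 11,025 × 3,720 × 1 × 2 = 82,026,000 bytes.
Total = 1,510,506,000 bytes = 1440.5 MiB.

1440.5 MiB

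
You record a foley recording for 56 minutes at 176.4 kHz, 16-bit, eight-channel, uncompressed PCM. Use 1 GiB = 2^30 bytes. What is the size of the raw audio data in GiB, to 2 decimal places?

Duration = 56 minutes = 3,360 s.
Bytes = 176,400 samples/s × 3,360 s × 2 bytes/sample × 8 ch = 9,483,264,000 bytes.
9,483,264,000 / 1,073,741,824 = 8.83 GiB.

8.83 GiB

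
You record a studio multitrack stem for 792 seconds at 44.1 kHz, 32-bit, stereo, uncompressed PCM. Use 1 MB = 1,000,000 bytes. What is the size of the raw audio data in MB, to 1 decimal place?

279.4 MB

Bytes = 44,100 samples/s × 792 s × 4 bytes/sample × 2 ch = 279,417,600 bytes.
279,417,600 / 1,000,000 = 279.4 MB.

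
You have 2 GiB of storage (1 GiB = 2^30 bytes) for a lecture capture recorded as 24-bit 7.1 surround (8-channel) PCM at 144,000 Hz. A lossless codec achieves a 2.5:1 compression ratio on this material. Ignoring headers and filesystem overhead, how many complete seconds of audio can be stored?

Uncompressed byte rate = 144,000 × 3 × 8 = 3,456,000 bytes/s.
After 2.5:1 compression, effective rate ≈ 1382400 bytes/s.
Capacity = 2 × 1,073,741,824 = 2,147,483,648 bytes.
2,147,483,648 / effective rate ≈ 1553.45 s → 1,553 seconds.

1,553 seconds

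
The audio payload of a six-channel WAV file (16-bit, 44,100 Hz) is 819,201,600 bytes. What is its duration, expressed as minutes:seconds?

Byte rate = 44,100 × 2 × 6 = 529,200 bytes/s.
Duration = 819,201,600 / 529,200 = 1,548 s.
1,548 s = 25:48.

25:48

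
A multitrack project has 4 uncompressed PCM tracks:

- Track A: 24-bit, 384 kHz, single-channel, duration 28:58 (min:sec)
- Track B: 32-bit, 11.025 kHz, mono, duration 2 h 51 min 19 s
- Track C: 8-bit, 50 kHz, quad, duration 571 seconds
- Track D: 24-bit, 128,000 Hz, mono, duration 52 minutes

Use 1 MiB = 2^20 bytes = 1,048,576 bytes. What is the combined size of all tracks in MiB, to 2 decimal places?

Track A: 28:58 (min:sec) = 1,738 s; 384,000 × 1,738 × 3 × 1 = 2,002,176,000 bytes.
Track B: 2 h 51 min 19 s = 10,279 s; 11,025 × 10,279 × 4 × 1 = 453,303,900 bytes.
Track C: 50,000 × 571 × 1 × 4 = 114,200,000 bytes.
Track D: 52 minutes = 3,120 s; 128,000 × 3,120 × 3 × 1 = 1,198,080,000 bytes.
Total = 3,767,759,900 bytes = 3593.22 MiB.

3593.22 MiB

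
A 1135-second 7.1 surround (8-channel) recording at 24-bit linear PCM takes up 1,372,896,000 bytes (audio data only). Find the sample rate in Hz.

50,400 Hz

Bytes = sample_rate × seconds × bytes_per_sample × channels.
sample_rate = 1,372,896,000 / (1,135 × 3 × 8) = 1,372,896,000 / 27,240 = 50,400 Hz.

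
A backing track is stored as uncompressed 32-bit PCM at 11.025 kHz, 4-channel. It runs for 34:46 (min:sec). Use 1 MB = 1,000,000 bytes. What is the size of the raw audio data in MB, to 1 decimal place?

368.0 MB

Duration = 34:46 (min:sec) = 2,086 s.
Bytes = 11,025 samples/s × 2,086 s × 4 bytes/sample × 4 ch = 367,970,400 bytes.
367,970,400 / 1,000,000 = 368.0 MB.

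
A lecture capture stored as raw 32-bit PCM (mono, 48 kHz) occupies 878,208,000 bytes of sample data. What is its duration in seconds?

4,574 seconds

Byte rate = 48,000 × 4 × 1 = 192,000 bytes/s.
Duration = 878,208,000 / 192,000 = 4,574 s.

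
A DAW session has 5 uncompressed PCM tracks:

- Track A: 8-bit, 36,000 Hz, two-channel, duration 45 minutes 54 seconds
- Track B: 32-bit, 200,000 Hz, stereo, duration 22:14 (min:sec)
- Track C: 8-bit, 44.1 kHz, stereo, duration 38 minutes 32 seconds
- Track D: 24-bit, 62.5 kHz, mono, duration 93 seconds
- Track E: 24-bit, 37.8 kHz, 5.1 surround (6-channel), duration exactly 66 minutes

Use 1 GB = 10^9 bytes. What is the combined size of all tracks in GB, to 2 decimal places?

5.25 GB

Track A: 45 minutes 54 seconds = 2,754 s; 36,000 × 2,754 × 1 × 2 = 198,288,000 bytes.
Track B: 22:14 (min:sec) = 1,334 s; 200,000 × 1,334 × 4 × 2 = 2,134,400,000 bytes.
Track C: 38 minutes 32 seconds = 2,312 s; 44,100 × 2,312 × 1 × 2 = 203,918,400 bytes.
Track D: 62,500 × 93 × 3 × 1 = 17,437,500 bytes.
Track E: exactly 66 minutes = 3,960 s; 37,800 × 3,960 × 3 × 6 = 2,694,384,000 bytes.
Total = 5,248,427,900 bytes = 5.25 GB.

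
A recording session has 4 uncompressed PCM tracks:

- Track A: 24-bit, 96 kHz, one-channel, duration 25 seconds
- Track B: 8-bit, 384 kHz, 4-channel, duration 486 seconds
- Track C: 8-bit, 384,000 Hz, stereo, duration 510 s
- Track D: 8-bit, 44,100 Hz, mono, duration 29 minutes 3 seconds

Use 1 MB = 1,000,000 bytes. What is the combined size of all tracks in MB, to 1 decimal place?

1222.2 MB

Track A: 96,000 × 25 × 3 × 1 = 7,200,000 bytes.
Track B: 384,000 × 486 × 1 × 4 = 746,496,000 bytes.
Track C: 384,000 × 510 × 1 × 2 = 391,680,000 bytes.
Track D: 29 minutes 3 seconds = 1,743 s; 44,100 × 1,743 × 1 × 1 = 76,866,300 bytes.
Total = 1,222,242,300 bytes = 1222.2 MB.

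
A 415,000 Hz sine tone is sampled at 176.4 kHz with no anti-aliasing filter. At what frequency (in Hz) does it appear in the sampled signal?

Nyquist = 176,400/2 = 88,200 Hz; 415,000 Hz exceeds it.
Alias = |415,000 − 2×176,400| = |415,000 − 352,800| = 62,200 Hz.

62,200 Hz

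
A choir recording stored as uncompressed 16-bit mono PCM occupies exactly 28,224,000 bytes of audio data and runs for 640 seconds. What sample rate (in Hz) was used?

22,050 Hz

Bytes = sample_rate × seconds × bytes_per_sample × channels.
sample_rate = 28,224,000 / (640 × 2 × 1) = 28,224,000 / 1,280 = 22,050 Hz.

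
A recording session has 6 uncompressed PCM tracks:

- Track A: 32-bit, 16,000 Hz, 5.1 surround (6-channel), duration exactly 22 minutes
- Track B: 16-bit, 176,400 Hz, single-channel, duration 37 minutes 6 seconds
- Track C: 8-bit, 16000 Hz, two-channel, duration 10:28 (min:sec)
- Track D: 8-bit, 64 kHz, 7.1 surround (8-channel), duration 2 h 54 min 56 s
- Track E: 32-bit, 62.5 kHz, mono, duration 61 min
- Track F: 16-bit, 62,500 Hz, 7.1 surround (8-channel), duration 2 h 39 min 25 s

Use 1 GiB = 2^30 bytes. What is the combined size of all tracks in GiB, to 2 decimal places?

15.99 GiB

Track A: exactly 22 minutes = 1,320 s; 16,000 × 1,320 × 4 × 6 = 506,880,000 bytes.
Track B: 37 minutes 6 seconds = 2,226 s; 176,400 × 2,226 × 2 × 1 = 785,332,800 bytes.
Track C: 10:28 (min:sec) = 628 s; 16,000 × 628 × 1 × 2 = 20,096,000 bytes.
Track D: 2 h 54 min 56 s = 10,496 s; 64,000 × 10,496 × 1 × 8 = 5,373,952,000 bytes.
Track E: 61 min = 3,660 s; 62,500 × 3,660 × 4 × 1 = 915,000,000 bytes.
Track F: 2 h 39 min 25 s = 9,565 s; 62,500 × 9,565 × 2 × 8 = 9,565,000,000 bytes.
Total = 17,166,260,800 bytes = 15.99 GiB.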